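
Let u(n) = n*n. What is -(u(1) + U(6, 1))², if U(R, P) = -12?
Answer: -121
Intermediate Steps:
u(n) = n²
-(u(1) + U(6, 1))² = -(1² - 12)² = -(1 - 12)² = -1*(-11)² = -1*121 = -121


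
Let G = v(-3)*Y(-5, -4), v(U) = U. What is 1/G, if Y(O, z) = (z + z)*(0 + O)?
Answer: -1/120 ≈ -0.0083333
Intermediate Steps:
Y(O, z) = 2*O*z (Y(O, z) = (2*z)*O = 2*O*z)
G = -120 (G = -6*(-5)*(-4) = -3*40 = -120)
1/G = 1/(-120) = -1/120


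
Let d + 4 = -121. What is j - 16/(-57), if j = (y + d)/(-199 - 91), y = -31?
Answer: 6766/8265 ≈ 0.81863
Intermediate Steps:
d = -125 (d = -4 - 121 = -125)
j = 78/145 (j = (-31 - 125)/(-199 - 91) = -156/(-290) = -156*(-1/290) = 78/145 ≈ 0.53793)
j - 16/(-57) = 78/145 - 16/(-57) = 78/145 - 16*(-1/57) = 78/145 + 16/57 = 6766/8265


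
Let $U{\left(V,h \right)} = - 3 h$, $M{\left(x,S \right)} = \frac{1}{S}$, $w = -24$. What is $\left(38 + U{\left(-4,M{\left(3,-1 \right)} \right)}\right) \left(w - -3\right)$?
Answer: $-861$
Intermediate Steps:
$\left(38 + U{\left(-4,M{\left(3,-1 \right)} \right)}\right) \left(w - -3\right) = \left(38 - \frac{3}{-1}\right) \left(-24 - -3\right) = \left(38 - -3\right) \left(-24 + 3\right) = \left(38 + 3\right) \left(-21\right) = 41 \left(-21\right) = -861$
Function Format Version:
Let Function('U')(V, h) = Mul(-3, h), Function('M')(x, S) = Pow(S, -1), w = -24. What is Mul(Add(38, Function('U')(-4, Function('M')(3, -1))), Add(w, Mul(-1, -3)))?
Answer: -861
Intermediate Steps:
Mul(Add(38, Function('U')(-4, Function('M')(3, -1))), Add(w, Mul(-1, -3))) = Mul(Add(38, Mul(-3, Pow(-1, -1))), Add(-24, Mul(-1, -3))) = Mul(Add(38, Mul(-3, -1)), Add(-24, 3)) = Mul(Add(38, 3), -21) = Mul(41, -21) = -861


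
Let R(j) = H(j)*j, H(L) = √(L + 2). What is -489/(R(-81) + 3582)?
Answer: -64874/494409 - 489*I*√79/164803 ≈ -0.13122 - 0.026373*I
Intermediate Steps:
H(L) = √(2 + L)
R(j) = j*√(2 + j) (R(j) = √(2 + j)*j = j*√(2 + j))
-489/(R(-81) + 3582) = -489/(-81*√(2 - 81) + 3582) = -489/(-81*I*√79 + 3582) = -489/(3582 - 81*I*√79)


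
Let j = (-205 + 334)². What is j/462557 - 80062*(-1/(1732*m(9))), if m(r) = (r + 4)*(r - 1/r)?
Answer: 181637123643/416597336480 ≈ 0.43600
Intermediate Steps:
m(r) = (4 + r)*(r - 1/r)
j = 16641 (j = 129² = 16641)
j/462557 - 80062*(-1/(1732*m(9))) = 16641/462557 - 80062*(-1/(1732*(-1 + 9² - 4/9 + 4*9))) = 16641*(1/462557) - 80062*(-1/(1732*(-1 + 81 - 4*⅑ + 36))) = 16641/462557 - 80062*(-1/(1732*(-1 + 81 - 4/9 + 36))) = 16641/462557 - 80062/((1040/9)*(-1732)) = 16641/462557 - 80062/(-1801280/9) = 16641/462557 - 80062*(-9/1801280) = 16641/462557 + 360279/900640 = 181637123643/416597336480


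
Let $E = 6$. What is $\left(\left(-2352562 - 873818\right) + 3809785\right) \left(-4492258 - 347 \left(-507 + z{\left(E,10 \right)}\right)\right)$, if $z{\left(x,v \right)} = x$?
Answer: $-2519382569455$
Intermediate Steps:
$\left(\left(-2352562 - 873818\right) + 3809785\right) \left(-4492258 - 347 \left(-507 + z{\left(E,10 \right)}\right)\right) = \left(\left(-2352562 - 873818\right) + 3809785\right) \left(-4492258 - 347 \left(-507 + 6\right)\right) = \left(\left(-2352562 - 873818\right) + 3809785\right) \left(-4492258 - -173847\right) = \left(-3226380 + 3809785\right) \left(-4492258 + 173847\right) = 583405 \left(-4318411\right) = -2519382569455$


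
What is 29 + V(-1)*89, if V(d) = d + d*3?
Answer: -327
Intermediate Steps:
V(d) = 4*d (V(d) = d + 3*d = 4*d)
29 + V(-1)*89 = 29 + (4*(-1))*89 = 29 - 4*89 = 29 - 356 = -327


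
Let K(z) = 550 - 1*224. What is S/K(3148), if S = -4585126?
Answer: -2292563/163 ≈ -14065.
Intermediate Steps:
K(z) = 326 (K(z) = 550 - 224 = 326)
S/K(3148) = -4585126/326 = -4585126*1/326 = -2292563/163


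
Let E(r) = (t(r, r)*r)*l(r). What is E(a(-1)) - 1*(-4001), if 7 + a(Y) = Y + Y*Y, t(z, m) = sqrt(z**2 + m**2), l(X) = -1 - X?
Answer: 4001 - 294*sqrt(2) ≈ 3585.2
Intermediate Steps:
t(z, m) = sqrt(m**2 + z**2)
a(Y) = -7 + Y + Y**2 (a(Y) = -7 + (Y + Y*Y) = -7 + (Y + Y**2) = -7 + Y + Y**2)
E(r) = r*sqrt(2)*sqrt(r**2)*(-1 - r) (E(r) = (sqrt(r**2 + r**2)*r)*(-1 - r) = (sqrt(2*r**2)*r)*(-1 - r) = ((sqrt(2)*sqrt(r**2))*r)*(-1 - r) = (r*sqrt(2)*sqrt(r**2))*(-1 - r) = r*sqrt(2)*sqrt(r**2)*(-1 - r))
E(a(-1)) - 1*(-4001) = -(-7 - 1 + (-1)**2)*sqrt(2)*sqrt((-7 - 1 + (-1)**2)**2)*(1 + (-7 - 1 + (-1)**2)) - 1*(-4001) = -(-7 - 1 + 1)*sqrt(2)*sqrt((-7 - 1 + 1)**2)*(1 + (-7 - 1 + 1)) + 4001 = -1*(-7)*sqrt(2)*sqrt((-7)**2)*(1 - 7) + 4001 = -1*(-7)*sqrt(2)*sqrt(49)*(-6) + 4001 = -1*(-7)*sqrt(2)*7*(-6) + 4001 = -294*sqrt(2) + 4001 = 4001 - 294*sqrt(2)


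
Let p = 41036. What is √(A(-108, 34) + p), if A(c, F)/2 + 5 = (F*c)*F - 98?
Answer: I*√208866 ≈ 457.02*I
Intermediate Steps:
A(c, F) = -206 + 2*c*F² (A(c, F) = -10 + 2*((F*c)*F - 98) = -10 + 2*(c*F² - 98) = -10 + 2*(-98 + c*F²) = -10 + (-196 + 2*c*F²) = -206 + 2*c*F²)
√(A(-108, 34) + p) = √((-206 + 2*(-108)*34²) + 41036) = √((-206 + 2*(-108)*1156) + 41036) = √((-206 - 249696) + 41036) = √(-249902 + 41036) = √(-208866) = I*√208866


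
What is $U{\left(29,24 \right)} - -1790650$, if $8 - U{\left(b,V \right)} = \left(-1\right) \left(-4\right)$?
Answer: $1790654$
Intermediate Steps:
$U{\left(b,V \right)} = 4$ ($U{\left(b,V \right)} = 8 - \left(-1\right) \left(-4\right) = 8 - 4 = 4$)
$U{\left(29,24 \right)} - -1790650 = 4 - -1790650 = 4 + 1790650 = 1790654$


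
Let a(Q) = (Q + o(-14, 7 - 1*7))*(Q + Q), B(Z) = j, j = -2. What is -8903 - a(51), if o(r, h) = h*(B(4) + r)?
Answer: -14105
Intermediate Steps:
B(Z) = -2
o(r, h) = h*(-2 + r)
a(Q) = 2*Q**2 (a(Q) = (Q + (7 - 1*7)*(-2 - 14))*(Q + Q) = (Q + (7 - 7)*(-16))*(2*Q) = (Q + 0*(-16))*(2*Q) = (Q + 0)*(2*Q) = Q*(2*Q) = 2*Q**2)
-8903 - a(51) = -8903 - 2*51**2 = -8903 - 2*2601 = -8903 - 1*5202 = -8903 - 5202 = -14105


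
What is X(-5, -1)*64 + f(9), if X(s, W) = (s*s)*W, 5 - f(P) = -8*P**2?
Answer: -947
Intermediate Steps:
f(P) = 5 + 8*P**2 (f(P) = 5 - (-8)*P**2 = 5 + 8*P**2)
X(s, W) = W*s**2 (X(s, W) = s**2*W = W*s**2)
X(-5, -1)*64 + f(9) = -1*(-5)**2*64 + (5 + 8*9**2) = -1*25*64 + (5 + 8*81) = -25*64 + (5 + 648) = -1600 + 653 = -947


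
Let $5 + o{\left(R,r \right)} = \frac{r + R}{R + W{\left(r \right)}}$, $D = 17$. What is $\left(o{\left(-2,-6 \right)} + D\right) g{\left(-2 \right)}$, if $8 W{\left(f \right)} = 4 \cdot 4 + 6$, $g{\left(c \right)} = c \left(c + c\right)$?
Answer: $\frac{32}{3} \approx 10.667$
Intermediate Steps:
$g{\left(c \right)} = 2 c^{2}$ ($g{\left(c \right)} = c 2 c = 2 c^{2}$)
$W{\left(f \right)} = \frac{11}{4}$ ($W{\left(f \right)} = \frac{4 \cdot 4 + 6}{8} = \frac{16 + 6}{8} = \frac{1}{8} \cdot 22 = \frac{11}{4}$)
$o{\left(R,r \right)} = -5 + \frac{R + r}{\frac{11}{4} + R}$ ($o{\left(R,r \right)} = -5 + \frac{r + R}{R + \frac{11}{4}} = -5 + \frac{R + r}{\frac{11}{4} + R}$)
$\left(o{\left(-2,-6 \right)} + D\right) g{\left(-2 \right)} = \left(\frac{-55 - -32 + 4 \left(-6\right)}{11 + 4 \left(-2\right)} + 17\right) 2 \left(-2\right)^{2} = \left(\frac{-55 + 32 - 24}{11 - 8} + 17\right) 2 \cdot 4 = \left(\frac{1}{3} \left(-47\right) + 17\right) 8 = \left(- \frac{47}{3} + 17\right) 8 = \frac{4}{3} \cdot 8 = \frac{32}{3}$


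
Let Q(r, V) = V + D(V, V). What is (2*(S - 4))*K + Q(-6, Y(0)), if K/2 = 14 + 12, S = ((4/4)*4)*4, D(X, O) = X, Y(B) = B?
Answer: 1248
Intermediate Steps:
Q(r, V) = 2*V (Q(r, V) = V + V = 2*V)
S = 16 (S = ((4*(1/4))*4)*4 = (1*4)*4 = 4*4 = 16)
K = 52 (K = 2*(14 + 12) = 2*26 = 52)
(2*(S - 4))*K + Q(-6, Y(0)) = (2*(16 - 4))*52 + 2*0 = (2*12)*52 + 0 = 24*52 + 0 = 1248 + 0 = 1248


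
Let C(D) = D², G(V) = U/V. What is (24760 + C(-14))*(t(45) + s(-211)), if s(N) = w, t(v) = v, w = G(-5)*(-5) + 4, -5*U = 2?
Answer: 6064308/5 ≈ 1.2129e+6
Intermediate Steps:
U = -⅖ (U = -⅕*2 = -⅖ ≈ -0.40000)
G(V) = -2/(5*V)
w = 18/5 (w = -⅖/(-5)*(-5) + 4 = -⅖*(-⅕)*(-5) + 4 = (2/25)*(-5) + 4 = -⅖ + 4 = 18/5 ≈ 3.6000)
s(N) = 18/5
(24760 + C(-14))*(t(45) + s(-211)) = (24760 + (-14)²)*(45 + 18/5) = (24760 + 196)*(243/5) = 24956*(243/5) = 6064308/5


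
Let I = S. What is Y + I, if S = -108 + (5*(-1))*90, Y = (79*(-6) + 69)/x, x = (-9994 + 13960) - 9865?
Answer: -3291237/5899 ≈ -557.93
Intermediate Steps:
x = -5899 (x = 3966 - 9865 = -5899)
Y = 405/5899 (Y = (79*(-6) + 69)/(-5899) = (-474 + 69)*(-1/5899) = -405*(-1/5899) = 405/5899 ≈ 0.068656)
S = -558 (S = -108 - 5*90 = -108 - 450 = -558)
I = -558
Y + I = 405/5899 - 558 = -3291237/5899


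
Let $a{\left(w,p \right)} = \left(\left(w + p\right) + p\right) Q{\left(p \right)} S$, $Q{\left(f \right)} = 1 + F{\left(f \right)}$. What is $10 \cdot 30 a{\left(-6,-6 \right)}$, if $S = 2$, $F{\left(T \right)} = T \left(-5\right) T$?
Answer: $1933200$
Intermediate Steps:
$F{\left(T \right)} = - 5 T^{2}$ ($F{\left(T \right)} = - 5 T T = - 5 T^{2}$)
$Q{\left(f \right)} = 1 - 5 f^{2}$
$a{\left(w,p \right)} = 2 \left(1 - 5 p^{2}\right) \left(w + 2 p\right)$ ($a{\left(w,p \right)} = \left(\left(w + p\right) + p\right) \left(1 - 5 p^{2}\right) 2 = \left(\left(p + w\right) + p\right) \left(1 - 5 p^{2}\right) 2 = \left(w + 2 p\right) \left(1 - 5 p^{2}\right) 2 = \left(1 - 5 p^{2}\right) \left(w + 2 p\right) 2 = 2 \left(1 - 5 p^{2}\right) \left(w + 2 p\right)$)
$10 \cdot 30 a{\left(-6,-6 \right)} = 10 \cdot 30 \left(- 2 \left(-1 + 5 \left(-6\right)^{2}\right) \left(-6 + 2 \left(-6\right)\right)\right) = 300 \left(- 2 \left(-1 + 5 \cdot 36\right) \left(-6 - 12\right)\right) = 300 \left(\left(-2\right) \left(-1 + 180\right) \left(-18\right)\right) = 300 \left(\left(-2\right) 179 \left(-18\right)\right) = 300 \cdot 6444 = 1933200$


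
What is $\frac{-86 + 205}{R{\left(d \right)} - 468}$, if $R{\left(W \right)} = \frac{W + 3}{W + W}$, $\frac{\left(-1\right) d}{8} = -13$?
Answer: $- \frac{3536}{13891} \approx -0.25455$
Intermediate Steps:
$d = 104$ ($d = \left(-8\right) \left(-13\right) = 104$)
$R{\left(W \right)} = \frac{3 + W}{2 W}$
$\frac{-86 + 205}{R{\left(d \right)} - 468} = \frac{-86 + 205}{\frac{3 + 104}{2 \cdot 104} - 468} = \frac{119}{\frac{1}{2} \cdot \frac{1}{104} \cdot 107 - 468} = \frac{119}{\frac{107}{208} - 468} = \frac{119}{- \frac{97237}{208}} = 119 \left(- \frac{208}{97237}\right) = - \frac{3536}{13891}$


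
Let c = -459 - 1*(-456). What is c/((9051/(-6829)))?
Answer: 6829/3017 ≈ 2.2635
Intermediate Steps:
c = -3 (c = -459 + 456 = -3)
c/((9051/(-6829))) = -3/(9051/(-6829)) = -3/(9051*(-1/6829)) = -3/(-9051/6829) = -3*(-6829/9051) = 6829/3017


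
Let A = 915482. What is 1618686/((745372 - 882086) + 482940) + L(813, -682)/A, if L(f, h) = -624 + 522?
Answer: 370460645400/79240917733 ≈ 4.6751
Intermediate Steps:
L(f, h) = -102
1618686/((745372 - 882086) + 482940) + L(813, -682)/A = 1618686/((745372 - 882086) + 482940) - 102/915482 = 1618686/(-136714 + 482940) - 102*1/915482 = 1618686/346226 - 51/457741 = 1618686*(1/346226) - 51/457741 = 809343/173113 - 51/457741 = 370460645400/79240917733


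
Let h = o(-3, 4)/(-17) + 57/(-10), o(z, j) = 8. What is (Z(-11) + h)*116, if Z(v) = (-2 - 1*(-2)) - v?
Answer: 47618/85 ≈ 560.21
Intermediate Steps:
h = -1049/170 (h = 8/(-17) + 57/(-10) = 8*(-1/17) + 57*(-⅒) = -8/17 - 57/10 = -1049/170 ≈ -6.1706)
Z(v) = -v (Z(v) = (-2 + 2) - v = 0 - v = -v)
(Z(-11) + h)*116 = (-1*(-11) - 1049/170)*116 = (11 - 1049/170)*116 = (821/170)*116 = 47618/85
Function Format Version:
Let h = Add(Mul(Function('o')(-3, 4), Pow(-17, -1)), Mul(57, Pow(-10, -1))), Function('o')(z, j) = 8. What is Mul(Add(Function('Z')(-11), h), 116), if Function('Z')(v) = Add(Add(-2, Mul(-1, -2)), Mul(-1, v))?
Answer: Rational(47618, 85) ≈ 560.21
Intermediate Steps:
h = Rational(-1049, 170) (h = Add(Mul(8, Pow(-17, -1)), Mul(57, Pow(-10, -1))) = Add(Mul(8, Rational(-1, 17)), Mul(57, Rational(-1, 10))) = Add(Rational(-8, 17), Rational(-57, 10)) = Rational(-1049, 170) ≈ -6.1706)
Function('Z')(v) = Mul(-1, v) (Function('Z')(v) = Add(Add(-2, 2), Mul(-1, v)) = Add(0, Mul(-1, v)) = Mul(-1, v))
Mul(Add(Function('Z')(-11), h), 116) = Mul(Add(Mul(-1, -11), Rational(-1049, 170)), 116) = Mul(Add(11, Rational(-1049, 170)), 116) = Mul(Rational(821, 170), 116) = Rational(47618, 85)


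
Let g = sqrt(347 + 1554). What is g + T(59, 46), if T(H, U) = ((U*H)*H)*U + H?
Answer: 7365855 + sqrt(1901) ≈ 7.3659e+6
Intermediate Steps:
T(H, U) = H + H**2*U**2 (T(H, U) = ((H*U)*H)*U + H = (U*H**2)*U + H = H**2*U**2 + H = H + H**2*U**2)
g = sqrt(1901) ≈ 43.600
g + T(59, 46) = sqrt(1901) + 59*(1 + 59*46**2) = sqrt(1901) + 59*(1 + 59*2116) = sqrt(1901) + 59*(1 + 124844) = sqrt(1901) + 59*124845 = sqrt(1901) + 7365855 = 7365855 + sqrt(1901)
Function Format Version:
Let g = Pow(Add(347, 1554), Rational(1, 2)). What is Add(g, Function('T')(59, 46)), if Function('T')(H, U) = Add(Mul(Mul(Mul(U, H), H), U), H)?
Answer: Add(7365855, Pow(1901, Rational(1, 2))) ≈ 7.3659e+6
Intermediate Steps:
Function('T')(H, U) = Add(H, Mul(Pow(H, 2), Pow(U, 2))) (Function('T')(H, U) = Add(Mul(Mul(Mul(H, U), H), U), H) = Add(Mul(Mul(U, Pow(H, 2)), U), H) = Add(Mul(Pow(H, 2), Pow(U, 2)), H) = Add(H, Mul(Pow(H, 2), Pow(U, 2))))
g = Pow(1901, Rational(1, 2)) ≈ 43.600
Add(g, Function('T')(59, 46)) = Add(Pow(1901, Rational(1, 2)), Mul(59, Add(1, Mul(59, Pow(46, 2))))) = Add(Pow(1901, Rational(1, 2)), Mul(59, Add(1, Mul(59, 2116)))) = Add(Pow(1901, Rational(1, 2)), Mul(59, Add(1, 124844))) = Add(Pow(1901, Rational(1, 2)), Mul(59, 124845)) = Add(Pow(1901, Rational(1, 2)), 7365855) = Add(7365855, Pow(1901, Rational(1, 2)))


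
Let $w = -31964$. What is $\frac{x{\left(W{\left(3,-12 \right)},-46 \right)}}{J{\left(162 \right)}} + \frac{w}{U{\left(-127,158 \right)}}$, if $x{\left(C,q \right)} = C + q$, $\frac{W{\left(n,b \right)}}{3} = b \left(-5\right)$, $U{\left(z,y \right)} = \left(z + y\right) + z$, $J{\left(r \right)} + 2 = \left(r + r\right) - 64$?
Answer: $\frac{344149}{1032} \approx 333.48$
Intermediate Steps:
$J{\left(r \right)} = -66 + 2 r$ ($J{\left(r \right)} = -2 + \left(\left(r + r\right) - 64\right) = -2 + \left(2 r - 64\right) = -2 + \left(-64 + 2 r\right) = -66 + 2 r$)
$U{\left(z,y \right)} = y + 2 z$ ($U{\left(z,y \right)} = \left(y + z\right) + z = y + 2 z$)
$W{\left(n,b \right)} = - 15 b$ ($W{\left(n,b \right)} = 3 b \left(-5\right) = 3 \left(- 5 b\right) = - 15 b$)
$\frac{x{\left(W{\left(3,-12 \right)},-46 \right)}}{J{\left(162 \right)}} + \frac{w}{U{\left(-127,158 \right)}} = \frac{\left(-15\right) \left(-12\right) - 46}{-66 + 2 \cdot 162} - \frac{31964}{158 + 2 \left(-127\right)} = \frac{180 - 46}{-66 + 324} - \frac{31964}{158 - 254} = \frac{134}{258} - \frac{31964}{-96} = 134 \cdot \frac{1}{258} - - \frac{7991}{24} = \frac{67}{129} + \frac{7991}{24} = \frac{344149}{1032}$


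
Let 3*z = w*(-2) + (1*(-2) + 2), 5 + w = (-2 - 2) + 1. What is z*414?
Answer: 2208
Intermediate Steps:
w = -8 (w = -5 + ((-2 - 2) + 1) = -5 + (-4 + 1) = -5 - 3 = -8)
z = 16/3 (z = (-8*(-2) + (1*(-2) + 2))/3 = (16 + (-2 + 2))/3 = (16 + 0)/3 = (⅓)*16 = 16/3 ≈ 5.3333)
z*414 = (16/3)*414 = 2208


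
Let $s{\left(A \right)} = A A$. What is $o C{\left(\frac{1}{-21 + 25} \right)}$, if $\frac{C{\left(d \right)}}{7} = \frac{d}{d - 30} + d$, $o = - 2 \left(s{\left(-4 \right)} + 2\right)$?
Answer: $- \frac{1035}{17} \approx -60.882$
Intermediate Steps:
$s{\left(A \right)} = A^{2}$
$o = -36$ ($o = - 2 \left(\left(-4\right)^{2} + 2\right) = - 2 \left(16 + 2\right) = \left(-2\right) 18 = -36$)
$C{\left(d \right)} = 7 d + \frac{7 d}{-30 + d}$ ($C{\left(d \right)} = 7 \left(\frac{d}{d - 30} + d\right) = 7 \left(\frac{d}{-30 + d} + d\right) = 7 \left(d + \frac{d}{-30 + d}\right) = 7 d + \frac{7 d}{-30 + d}$)
$o C{\left(\frac{1}{-21 + 25} \right)} = - 36 \frac{7 \left(-29 + \frac{1}{-21 + 25}\right)}{\left(-21 + 25\right) \left(-30 + \frac{1}{-21 + 25}\right)} = - 36 \frac{7 \left(-29 + \frac{1}{4}\right)}{4 \left(-30 + \frac{1}{4}\right)} = - 36 \cdot 7 \cdot \frac{1}{4} \frac{1}{-30 + \frac{1}{4}} \left(-29 + \frac{1}{4}\right) = - 36 \cdot 7 \cdot \frac{1}{4} \frac{1}{- \frac{119}{4}} \left(- \frac{115}{4}\right) = - 36 \cdot 7 \cdot \frac{1}{4} \left(- \frac{4}{119}\right) \left(- \frac{115}{4}\right) = \left(-36\right) \frac{115}{68} = - \frac{1035}{17}$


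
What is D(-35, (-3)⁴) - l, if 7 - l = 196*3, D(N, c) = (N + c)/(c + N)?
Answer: 582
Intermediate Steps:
D(N, c) = 1 (D(N, c) = (N + c)/(N + c) = 1)
l = -581 (l = 7 - 196*3 = 7 - 1*588 = 7 - 588 = -581)
D(-35, (-3)⁴) - l = 1 - 1*(-581) = 1 + 581 = 582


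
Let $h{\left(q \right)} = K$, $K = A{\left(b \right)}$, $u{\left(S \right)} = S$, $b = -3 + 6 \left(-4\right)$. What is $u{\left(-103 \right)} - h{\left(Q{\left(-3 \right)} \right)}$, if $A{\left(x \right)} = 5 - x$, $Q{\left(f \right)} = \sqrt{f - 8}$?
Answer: $-135$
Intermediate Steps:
$b = -27$ ($b = -3 - 24 = -27$)
$Q{\left(f \right)} = \sqrt{-8 + f}$
$K = 32$ ($K = 5 - -27 = 5 + 27 = 32$)
$h{\left(q \right)} = 32$
$u{\left(-103 \right)} - h{\left(Q{\left(-3 \right)} \right)} = -103 - 32 = -135$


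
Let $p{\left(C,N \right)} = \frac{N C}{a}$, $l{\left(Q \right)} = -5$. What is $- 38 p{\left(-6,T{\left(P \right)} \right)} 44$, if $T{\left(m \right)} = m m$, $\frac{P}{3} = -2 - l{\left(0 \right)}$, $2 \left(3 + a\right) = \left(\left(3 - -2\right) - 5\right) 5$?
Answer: $-270864$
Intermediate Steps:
$a = -3$ ($a = -3 + \frac{\left(\left(3 - -2\right) - 5\right) 5}{2} = -3 + \frac{\left(\left(3 + 2\right) - 5\right) 5}{2} = -3 + \frac{\left(5 - 5\right) 5}{2} = -3 + \frac{0 \cdot 5}{2} = -3 + \frac{1}{2} \cdot 0 = -3 + 0 = -3$)
$P = 9$ ($P = 3 \left(-2 - -5\right) = 3 \left(-2 + 5\right) = 3 \cdot 3 = 9$)
$T{\left(m \right)} = m^{2}$
$p{\left(C,N \right)} = - \frac{C N}{3}$ ($p{\left(C,N \right)} = \frac{N C}{-3} = C N \left(- \frac{1}{3}\right) = - \frac{C N}{3}$)
$- 38 p{\left(-6,T{\left(P \right)} \right)} 44 = - 38 \left(\left(- \frac{1}{3}\right) \left(-6\right) 9^{2}\right) 44 = - 38 \left(\left(- \frac{1}{3}\right) \left(-6\right) 81\right) 44 = \left(-38\right) 162 \cdot 44 = \left(-6156\right) 44 = -270864$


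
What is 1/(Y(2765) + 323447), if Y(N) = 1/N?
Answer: 2765/894330956 ≈ 3.0917e-6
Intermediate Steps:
1/(Y(2765) + 323447) = 1/(1/2765 + 323447) = 1/(894330956/2765) = 2765/894330956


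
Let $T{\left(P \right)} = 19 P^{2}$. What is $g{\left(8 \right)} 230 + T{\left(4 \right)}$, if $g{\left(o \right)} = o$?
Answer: $2144$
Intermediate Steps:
$g{\left(8 \right)} 230 + T{\left(4 \right)} = 8 \cdot 230 + 19 \cdot 4^{2} = 1840 + 19 \cdot 16 = 1840 + 304 = 2144$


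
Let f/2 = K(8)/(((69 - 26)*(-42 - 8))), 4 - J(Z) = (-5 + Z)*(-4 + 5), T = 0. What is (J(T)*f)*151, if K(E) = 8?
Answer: -10872/1075 ≈ -10.113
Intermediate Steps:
J(Z) = 9 - Z (J(Z) = 4 - (-5 + Z)*(-4 + 5) = 4 - (-5 + Z) = 4 + (5 - Z) = 9 - Z)
f = -8/1075 (f = 2*(8/(((69 - 26)*(-42 - 8)))) = 2*(8/((43*(-50)))) = 2*(8/(-2150)) = 2*(8*(-1/2150)) = 2*(-4/1075) = -8/1075 ≈ -0.0074419)
(J(T)*f)*151 = ((9 - 1*0)*(-8/1075))*151 = ((9 + 0)*(-8/1075))*151 = (9*(-8/1075))*151 = -72/1075*151 = -10872/1075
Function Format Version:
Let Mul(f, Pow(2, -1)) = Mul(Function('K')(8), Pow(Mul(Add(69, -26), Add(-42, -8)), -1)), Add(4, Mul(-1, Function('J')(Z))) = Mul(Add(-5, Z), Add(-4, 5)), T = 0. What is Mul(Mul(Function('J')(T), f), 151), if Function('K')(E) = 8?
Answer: Rational(-10872, 1075) ≈ -10.113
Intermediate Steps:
Function('J')(Z) = Add(9, Mul(-1, Z)) (Function('J')(Z) = Add(4, Mul(-1, Mul(Add(-5, Z), Add(-4, 5)))) = Add(4, Mul(-1, Mul(Add(-5, Z), 1))) = Add(4, Mul(-1, Add(-5, Z))) = Add(4, Add(5, Mul(-1, Z))) = Add(9, Mul(-1, Z)))
f = Rational(-8, 1075) (f = Mul(2, Mul(8, Pow(Mul(Add(69, -26), Add(-42, -8)), -1))) = Mul(2, Mul(8, Pow(Mul(43, -50), -1))) = Mul(2, Mul(8, Pow(-2150, -1))) = Mul(2, Mul(8, Rational(-1, 2150))) = Mul(2, Rational(-4, 1075)) = Rational(-8, 1075) ≈ -0.0074419)
Mul(Mul(Function('J')(T), f), 151) = Mul(Mul(Add(9, Mul(-1, 0)), Rational(-8, 1075)), 151) = Mul(Mul(Add(9, 0), Rational(-8, 1075)), 151) = Mul(Mul(9, Rational(-8, 1075)), 151) = Mul(Rational(-72, 1075), 151) = Rational(-10872, 1075)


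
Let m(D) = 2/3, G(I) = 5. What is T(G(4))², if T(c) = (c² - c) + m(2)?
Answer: 3844/9 ≈ 427.11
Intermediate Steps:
m(D) = ⅔ (m(D) = 2*(⅓) = ⅔)
T(c) = ⅔ + c² - c (T(c) = (c² - c) + ⅔ = ⅔ + c² - c)
T(G(4))² = (⅔ + 5² - 1*5)² = (⅔ + 25 - 5)² = (62/3)² = 3844/9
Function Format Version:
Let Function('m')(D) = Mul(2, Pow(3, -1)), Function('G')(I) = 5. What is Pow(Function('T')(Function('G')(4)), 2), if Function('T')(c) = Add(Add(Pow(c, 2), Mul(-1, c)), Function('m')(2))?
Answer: Rational(3844, 9) ≈ 427.11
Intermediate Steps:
Function('m')(D) = Rational(2, 3) (Function('m')(D) = Mul(2, Rational(1, 3)) = Rational(2, 3))
Function('T')(c) = Add(Rational(2, 3), Pow(c, 2), Mul(-1, c)) (Function('T')(c) = Add(Add(Pow(c, 2), Mul(-1, c)), Rational(2, 3)) = Add(Rational(2, 3), Pow(c, 2), Mul(-1, c)))
Pow(Function('T')(Function('G')(4)), 2) = Pow(Add(Rational(2, 3), Pow(5, 2), Mul(-1, 5)), 2) = Pow(Add(Rational(2, 3), 25, -5), 2) = Pow(Rational(62, 3), 2) = Rational(3844, 9)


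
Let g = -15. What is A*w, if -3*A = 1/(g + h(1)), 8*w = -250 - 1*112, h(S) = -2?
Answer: -181/204 ≈ -0.88725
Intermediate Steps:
w = -181/4 (w = (-250 - 1*112)/8 = (-250 - 112)/8 = (⅛)*(-362) = -181/4 ≈ -45.250)
A = 1/51 (A = -1/(3*(-15 - 2)) = -⅓/(-17) = -⅓*(-1/17) = 1/51 ≈ 0.019608)
A*w = (1/51)*(-181/4) = -181/204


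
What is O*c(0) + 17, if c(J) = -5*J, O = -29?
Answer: 17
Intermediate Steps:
O*c(0) + 17 = -(-145)*0 + 17 = -29*0 + 17 = 0 + 17 = 17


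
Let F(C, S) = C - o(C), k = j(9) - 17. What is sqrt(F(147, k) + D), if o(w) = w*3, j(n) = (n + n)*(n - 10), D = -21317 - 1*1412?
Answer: I*sqrt(23023) ≈ 151.73*I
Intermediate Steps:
D = -22729 (D = -21317 - 1412 = -22729)
j(n) = 2*n*(-10 + n) (j(n) = (2*n)*(-10 + n) = 2*n*(-10 + n))
k = -35 (k = 2*9*(-10 + 9) - 17 = 2*9*(-1) - 17 = -18 - 17 = -35)
o(w) = 3*w
F(C, S) = -2*C (F(C, S) = C - 3*C = -2*C)
sqrt(F(147, k) + D) = sqrt(-2*147 - 22729) = sqrt(-294 - 22729) = sqrt(-23023) = I*sqrt(23023)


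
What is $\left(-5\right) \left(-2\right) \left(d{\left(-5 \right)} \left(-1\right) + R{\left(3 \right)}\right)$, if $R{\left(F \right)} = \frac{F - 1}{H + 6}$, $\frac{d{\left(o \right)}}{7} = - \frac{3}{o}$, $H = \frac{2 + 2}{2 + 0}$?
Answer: $- \frac{79}{2} \approx -39.5$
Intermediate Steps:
$H = 2$ ($H = \frac{4}{2} = 4 \cdot \frac{1}{2} = 2$)
$d{\left(o \right)} = - \frac{21}{o}$ ($d{\left(o \right)} = 7 \left(- \frac{3}{o}\right) = - \frac{21}{o}$)
$R{\left(F \right)} = - \frac{1}{8} + \frac{F}{8}$ ($R{\left(F \right)} = \frac{F - 1}{2 + 6} = \frac{-1 + F}{8} = \left(-1 + F\right) \frac{1}{8} = - \frac{1}{8} + \frac{F}{8}$)
$\left(-5\right) \left(-2\right) \left(d{\left(-5 \right)} \left(-1\right) + R{\left(3 \right)}\right) = \left(-5\right) \left(-2\right) \left(- \frac{21}{-5} \left(-1\right) + \left(- \frac{1}{8} + \frac{1}{8} \cdot 3\right)\right) = 10 \left(\left(-21\right) \left(- \frac{1}{5}\right) \left(-1\right) + \left(- \frac{1}{8} + \frac{3}{8}\right)\right) = 10 \left(\frac{21}{5} \left(-1\right) + \frac{1}{4}\right) = 10 \left(- \frac{21}{5} + \frac{1}{4}\right) = 10 \left(- \frac{79}{20}\right) = - \frac{79}{2}$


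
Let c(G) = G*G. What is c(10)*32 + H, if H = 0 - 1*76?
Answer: 3124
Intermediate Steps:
c(G) = G²
H = -76 (H = 0 - 76 = -76)
c(10)*32 + H = 10²*32 - 76 = 100*32 - 76 = 3200 - 76 = 3124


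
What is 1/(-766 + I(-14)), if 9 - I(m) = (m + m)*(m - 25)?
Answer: -1/1849 ≈ -0.00054083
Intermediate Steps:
I(m) = 9 - 2*m*(-25 + m) (I(m) = 9 - (m + m)*(m - 25) = 9 - 2*m*(-25 + m))
1/(-766 + I(-14)) = 1/(-766 + (9 - 2*(-14)² + 50*(-14))) = 1/(-766 + (9 - 2*196 - 700)) = 1/(-766 + (9 - 392 - 700)) = 1/(-766 - 1083) = 1/(-1849) = -1/1849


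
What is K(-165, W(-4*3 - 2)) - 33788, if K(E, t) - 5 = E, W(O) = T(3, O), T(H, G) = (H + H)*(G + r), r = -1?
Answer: -33948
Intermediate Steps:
T(H, G) = 2*H*(-1 + G) (T(H, G) = (H + H)*(G - 1) = (2*H)*(-1 + G) = 2*H*(-1 + G))
W(O) = -6 + 6*O (W(O) = 2*3*(-1 + O) = -6 + 6*O)
K(E, t) = 5 + E
K(-165, W(-4*3 - 2)) - 33788 = (5 - 165) - 33788 = -160 - 33788 = -33948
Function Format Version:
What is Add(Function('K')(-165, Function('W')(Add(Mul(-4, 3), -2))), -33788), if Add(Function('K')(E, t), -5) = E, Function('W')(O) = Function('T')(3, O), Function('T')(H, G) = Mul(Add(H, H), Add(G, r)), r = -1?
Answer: -33948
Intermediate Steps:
Function('T')(H, G) = Mul(2, H, Add(-1, G)) (Function('T')(H, G) = Mul(Add(H, H), Add(G, -1)) = Mul(Mul(2, H), Add(-1, G)) = Mul(2, H, Add(-1, G)))
Function('W')(O) = Add(-6, Mul(6, O)) (Function('W')(O) = Mul(2, 3, Add(-1, O)) = Add(-6, Mul(6, O)))
Function('K')(E, t) = Add(5, E)
Add(Function('K')(-165, Function('W')(Add(Mul(-4, 3), -2))), -33788) = Add(Add(5, -165), -33788) = Add(-160, -33788) = -33948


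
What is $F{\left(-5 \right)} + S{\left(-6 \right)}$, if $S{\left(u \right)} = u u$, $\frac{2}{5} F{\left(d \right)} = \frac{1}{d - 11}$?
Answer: $\frac{1147}{32} \approx 35.844$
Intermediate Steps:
$F{\left(d \right)} = \frac{5}{2 \left(-11 + d\right)}$ ($F{\left(d \right)} = \frac{5}{2 \left(d - 11\right)} = \frac{5}{2 \left(-11 + d\right)}$)
$S{\left(u \right)} = u^{2}$
$F{\left(-5 \right)} + S{\left(-6 \right)} = \frac{5}{2 \left(-11 - 5\right)} + \left(-6\right)^{2} = \frac{5}{2 \left(-16\right)} + 36 = \frac{5}{2} \left(- \frac{1}{16}\right) + 36 = - \frac{5}{32} + 36 = \frac{1147}{32}$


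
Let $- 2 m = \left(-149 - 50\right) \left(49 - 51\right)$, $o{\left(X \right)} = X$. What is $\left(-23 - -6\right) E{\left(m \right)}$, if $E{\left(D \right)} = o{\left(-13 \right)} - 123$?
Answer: $2312$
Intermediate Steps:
$m = -199$ ($m = - \frac{\left(-149 - 50\right) \left(49 - 51\right)}{2} = - \frac{\left(-199\right) \left(-2\right)}{2} = \left(- \frac{1}{2}\right) 398 = -199$)
$E{\left(D \right)} = -136$ ($E{\left(D \right)} = -13 - 123 = -136$)
$\left(-23 - -6\right) E{\left(m \right)} = \left(-23 - -6\right) \left(-136\right) = \left(-23 + 6\right) \left(-136\right) = \left(-17\right) \left(-136\right) = 2312$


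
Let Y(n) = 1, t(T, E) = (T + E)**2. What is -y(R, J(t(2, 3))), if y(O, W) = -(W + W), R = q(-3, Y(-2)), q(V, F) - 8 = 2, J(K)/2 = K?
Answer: 100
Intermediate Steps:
t(T, E) = (E + T)**2
J(K) = 2*K
q(V, F) = 10 (q(V, F) = 8 + 2 = 10)
R = 10
y(O, W) = -2*W
-y(R, J(t(2, 3))) = -(-2)*2*(3 + 2)**2 = -(-2)*2*5**2 = -(-2)*2*25 = -(-2)*50 = -1*(-100) = 100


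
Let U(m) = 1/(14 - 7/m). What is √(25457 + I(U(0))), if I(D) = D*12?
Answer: √25457 ≈ 159.55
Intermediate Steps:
I(D) = 12*D
√(25457 + I(U(0))) = √(25457 + 12*((⅐)*0/(-1 + 2*0))) = √(25457 + 12*((⅐)*0/(-1 + 0))) = √(25457 + 12*((⅐)*0/(-1))) = √(25457 + 12*((⅐)*0*(-1))) = √(25457 + 12*0) = √(25457 + 0) = √25457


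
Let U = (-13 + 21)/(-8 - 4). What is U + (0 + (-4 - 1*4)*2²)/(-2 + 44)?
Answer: -10/7 ≈ -1.4286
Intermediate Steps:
U = -⅔ (U = 8/(-12) = 8*(-1/12) = -⅔ ≈ -0.66667)
U + (0 + (-4 - 1*4)*2²)/(-2 + 44) = -⅔ + (0 + (-4 - 1*4)*2²)/(-2 + 44) = -⅔ + (0 + (-4 - 4)*4)/42 = -⅔ + (0 - 8*4)/42 = -⅔ + (0 - 32)/42 = -⅔ + (1/42)*(-32) = -⅔ - 16/21 = -10/7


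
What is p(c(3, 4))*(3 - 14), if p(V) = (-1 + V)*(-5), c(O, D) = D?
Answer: 165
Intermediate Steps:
p(V) = 5 - 5*V
p(c(3, 4))*(3 - 14) = (5 - 5*4)*(3 - 14) = (5 - 20)*(-11) = -15*(-11) = 165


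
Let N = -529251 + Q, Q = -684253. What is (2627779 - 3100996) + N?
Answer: -1686721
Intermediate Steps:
N = -1213504 (N = -529251 - 684253 = -1213504)
(2627779 - 3100996) + N = (2627779 - 3100996) - 1213504 = -473217 - 1213504 = -1686721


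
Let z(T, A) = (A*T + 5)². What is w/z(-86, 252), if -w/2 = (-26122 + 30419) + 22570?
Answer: -53734/469458889 ≈ -0.00011446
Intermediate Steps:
z(T, A) = (5 + A*T)²
w = -53734 (w = -2*((-26122 + 30419) + 22570) = -2*(4297 + 22570) = -2*26867 = -53734)
w/z(-86, 252) = -53734/(5 + 252*(-86))² = -53734/(5 - 21672)² = -53734/((-21667)²) = -53734/469458889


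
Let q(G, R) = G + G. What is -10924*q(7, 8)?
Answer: -152936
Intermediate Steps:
q(G, R) = 2*G
-10924*q(7, 8) = -21848*7 = -10924*14 = -152936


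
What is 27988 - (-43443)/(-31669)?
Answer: 886308529/31669 ≈ 27987.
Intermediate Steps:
27988 - (-43443)/(-31669) = 27988 - (-43443)*(-1)/31669 = 27988 - 1*43443/31669 = 27988 - 43443/31669 = 886308529/31669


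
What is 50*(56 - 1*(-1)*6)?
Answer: 3100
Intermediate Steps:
50*(56 - 1*(-1)*6) = 50*(56 + 1*6) = 50*(56 + 6) = 50*62 = 3100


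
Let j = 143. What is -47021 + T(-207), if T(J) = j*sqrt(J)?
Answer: -47021 + 429*I*sqrt(23) ≈ -47021.0 + 2057.4*I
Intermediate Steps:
T(J) = 143*sqrt(J)
-47021 + T(-207) = -47021 + 143*sqrt(-207) = -47021 + 143*(3*I*sqrt(23)) = -47021 + 429*I*sqrt(23)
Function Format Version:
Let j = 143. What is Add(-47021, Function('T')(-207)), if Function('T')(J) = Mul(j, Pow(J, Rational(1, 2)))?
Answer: Add(-47021, Mul(429, I, Pow(23, Rational(1, 2)))) ≈ Add(-47021., Mul(2057.4, I))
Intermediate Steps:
Function('T')(J) = Mul(143, Pow(J, Rational(1, 2)))
Add(-47021, Function('T')(-207)) = Add(-47021, Mul(143, Pow(-207, Rational(1, 2)))) = Add(-47021, Mul(143, Mul(3, I, Pow(23, Rational(1, 2))))) = Add(-47021, Mul(429, I, Pow(23, Rational(1, 2))))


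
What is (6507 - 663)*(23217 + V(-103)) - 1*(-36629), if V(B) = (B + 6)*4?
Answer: 133449305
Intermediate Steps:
V(B) = 24 + 4*B (V(B) = (6 + B)*4 = 24 + 4*B)
(6507 - 663)*(23217 + V(-103)) - 1*(-36629) = (6507 - 663)*(23217 + (24 + 4*(-103))) - 1*(-36629) = 5844*(23217 + (24 - 412)) + 36629 = 5844*(23217 - 388) + 36629 = 5844*22829 + 36629 = 133412676 + 36629 = 133449305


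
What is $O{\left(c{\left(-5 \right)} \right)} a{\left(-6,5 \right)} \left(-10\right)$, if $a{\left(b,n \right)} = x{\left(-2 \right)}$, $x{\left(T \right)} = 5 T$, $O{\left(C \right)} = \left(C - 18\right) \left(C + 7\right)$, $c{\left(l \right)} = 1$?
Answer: $-13600$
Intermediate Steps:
$O{\left(C \right)} = \left(-18 + C\right) \left(7 + C\right)$
$a{\left(b,n \right)} = -10$ ($a{\left(b,n \right)} = 5 \left(-2\right) = -10$)
$O{\left(c{\left(-5 \right)} \right)} a{\left(-6,5 \right)} \left(-10\right) = \left(-126 + 1^{2} - 11\right) \left(\left(-10\right) \left(-10\right)\right) = \left(-126 + 1 - 11\right) 100 = \left(-136\right) 100 = -13600$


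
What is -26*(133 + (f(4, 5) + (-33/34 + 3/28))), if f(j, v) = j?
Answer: -842413/238 ≈ -3539.6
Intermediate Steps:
-26*(133 + (f(4, 5) + (-33/34 + 3/28))) = -26*(133 + (4 + (-33/34 + 3/28))) = -26*(133 + (4 - 411/476)) = -26*(133 + 1493/476) = -26*64801/476 = -842413/238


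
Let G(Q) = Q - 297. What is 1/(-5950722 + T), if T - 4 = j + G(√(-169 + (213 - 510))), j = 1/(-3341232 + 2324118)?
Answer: -6156449328229548054/36637122299522103507517657 - 1034520888996*I*√466/36637122299522103507517657 ≈ -1.6804e-7 - 6.0955e-13*I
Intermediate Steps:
j = -1/1017114 (j = 1/(-1017114) = -1/1017114 ≈ -9.8317e-7)
G(Q) = -297 + Q
T = -298014403/1017114 + I*√466 (T = 4 + (-1/1017114 + (-297 + √(-169 + (213 - 510)))) = 4 + (-1/1017114 + (-297 + √(-169 - 297))) = 4 + (-1/1017114 + (-297 + √(-466))) = 4 + (-1/1017114 + (-297 + I*√466)) = 4 + (-302082859/1017114 + I*√466) = -298014403/1017114 + I*√466 ≈ -293.0 + 21.587*I)
1/(-5950722 + T) = 1/(-5950722 + (-298014403/1017114 + I*√466)) = 1/(-6052860670711/1017114 + I*√466)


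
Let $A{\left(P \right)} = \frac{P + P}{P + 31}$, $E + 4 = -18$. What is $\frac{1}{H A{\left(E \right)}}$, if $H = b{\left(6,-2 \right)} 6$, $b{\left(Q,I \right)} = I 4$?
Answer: $\frac{3}{704} \approx 0.0042614$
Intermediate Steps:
$E = -22$ ($E = -4 - 18 = -22$)
$b{\left(Q,I \right)} = 4 I$
$H = -48$ ($H = 4 \left(-2\right) 6 = \left(-8\right) 6 = -48$)
$A{\left(P \right)} = \frac{2 P}{31 + P}$
$\frac{1}{H A{\left(E \right)}} = \frac{1}{\left(-48\right) 2 \left(-22\right) \frac{1}{31 - 22}} = \frac{1}{\left(-48\right) 2 \left(-22\right) \frac{1}{9}} = \frac{1}{\left(-48\right) \left(- \frac{44}{9}\right)} = \frac{1}{\frac{704}{3}} = \frac{3}{704}$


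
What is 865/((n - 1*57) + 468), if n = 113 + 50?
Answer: 865/574 ≈ 1.5070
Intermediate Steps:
n = 163
865/((n - 1*57) + 468) = 865/((163 - 1*57) + 468) = 865/((163 - 57) + 468) = 865/(106 + 468) = 865/574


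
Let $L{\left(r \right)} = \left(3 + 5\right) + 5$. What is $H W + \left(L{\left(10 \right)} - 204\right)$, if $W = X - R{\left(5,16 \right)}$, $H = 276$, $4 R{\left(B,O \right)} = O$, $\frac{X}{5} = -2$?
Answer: $-4055$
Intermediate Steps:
$X = -10$ ($X = 5 \left(-2\right) = -10$)
$R{\left(B,O \right)} = \frac{O}{4}$
$L{\left(r \right)} = 13$ ($L{\left(r \right)} = 8 + 5 = 13$)
$W = -14$ ($W = -10 - \frac{1}{4} \cdot 16 = -10 - 4 = -14$)
$H W + \left(L{\left(10 \right)} - 204\right) = 276 \left(-14\right) + \left(13 - 204\right) = -3864 - 191 = -4055$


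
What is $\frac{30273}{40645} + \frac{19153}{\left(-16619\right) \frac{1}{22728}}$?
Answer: $- \frac{17692646805693}{675479255} \approx -26193.0$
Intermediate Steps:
$\frac{30273}{40645} + \frac{19153}{\left(-16619\right) \frac{1}{22728}} = 30273 \cdot \frac{1}{40645} + \frac{19153}{\left(-16619\right) \frac{1}{22728}} = \frac{30273}{40645} + \frac{19153}{- \frac{16619}{22728}} = \frac{30273}{40645} + 19153 \left(- \frac{22728}{16619}\right) = \frac{30273}{40645} - \frac{435309384}{16619} = - \frac{17692646805693}{675479255}$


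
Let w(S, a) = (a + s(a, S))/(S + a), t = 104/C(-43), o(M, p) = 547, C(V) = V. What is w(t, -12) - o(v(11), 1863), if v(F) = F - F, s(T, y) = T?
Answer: -84527/155 ≈ -545.34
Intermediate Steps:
v(F) = 0
t = -104/43 (t = 104/(-43) = 104*(-1/43) = -104/43 ≈ -2.4186)
w(S, a) = 2*a/(S + a) (w(S, a) = (a + a)/(S + a) = (2*a)/(S + a) = 2*a/(S + a))
w(t, -12) - o(v(11), 1863) = 2*(-12)/(-104/43 - 12) - 1*547 = 2*(-12)/(-620/43) - 547 = 2*(-12)*(-43/620) - 547 = 258/155 - 547 = -84527/155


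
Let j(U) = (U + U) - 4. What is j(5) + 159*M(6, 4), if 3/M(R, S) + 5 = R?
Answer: 483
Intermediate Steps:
M(R, S) = 3/(-5 + R)
j(U) = -4 + 2*U (j(U) = 2*U - 4 = -4 + 2*U)
j(5) + 159*M(6, 4) = (-4 + 2*5) + 159*(3/(-5 + 6)) = (-4 + 10) + 159*(3/1) = 6 + 159*(3*1) = 6 + 159*3 = 6 + 477 = 483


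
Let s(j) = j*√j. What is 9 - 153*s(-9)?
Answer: 9 + 4131*I ≈ 9.0 + 4131.0*I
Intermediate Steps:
s(j) = j^(3/2)
9 - 153*s(-9) = 9 - (-4131)*I = 9 + 4131*I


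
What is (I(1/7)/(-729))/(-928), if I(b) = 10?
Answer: 5/338256 ≈ 1.4782e-5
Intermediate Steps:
(I(1/7)/(-729))/(-928) = (10/(-729))/(-928) = (10*(-1/729))*(-1/928) = -10/729*(-1/928) = 5/338256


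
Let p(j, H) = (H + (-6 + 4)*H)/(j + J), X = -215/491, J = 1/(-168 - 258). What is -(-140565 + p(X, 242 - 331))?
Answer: 12961981539/92081 ≈ 1.4077e+5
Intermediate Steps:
J = -1/426 (J = 1/(-426) = -1/426 ≈ -0.0023474)
X = -215/491 (X = -215*1/491 = -215/491 ≈ -0.43788)
p(j, H) = -H/(-1/426 + j) (p(j, H) = (H + (-6 + 4)*H)/(j - 1/426) = (H - 2*H)/(-1/426 + j) = (-H)/(-1/426 + j) = -H/(-1/426 + j))
-(-140565 + p(X, 242 - 331)) = -(-140565 - 426*(242 - 331)/(-1 + 426*(-215/491))) = -(-140565 - 426*(-89)/(-1 - 91590/491)) = -(-140565 - 426*(-89)/(-92081/491)) = -(-140565 - 426*(-89)*(-491/92081)) = -(-140565 - 18615774/92081) = -1*(-12961981539/92081) = 12961981539/92081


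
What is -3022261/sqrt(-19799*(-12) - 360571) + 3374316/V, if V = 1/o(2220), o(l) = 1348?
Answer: 4548577968 + 3022261*I*sqrt(122983)/122983 ≈ 4.5486e+9 + 8618.1*I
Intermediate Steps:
V = 1/1348 ≈ 0.00074184
-3022261/sqrt(-19799*(-12) - 360571) + 3374316/V = -3022261/sqrt(-19799*(-12) - 360571) + 3374316/(1/1348) = -3022261/sqrt(237588 - 360571) + 3374316*1348 = -3022261*(-I*sqrt(122983)/122983) + 4548577968 = -(-3022261)*I*sqrt(122983)/122983 + 4548577968 = 3022261*I*sqrt(122983)/122983 + 4548577968 = 4548577968 + 3022261*I*sqrt(122983)/122983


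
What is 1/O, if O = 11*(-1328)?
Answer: -1/14608 ≈ -6.8456e-5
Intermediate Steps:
O = -14608
1/O = 1/(-14608) = -1/14608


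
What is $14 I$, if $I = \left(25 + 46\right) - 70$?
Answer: $14$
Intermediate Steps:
$I = 1$ ($I = 71 - 70 = 1$)
$14 I = 14 \cdot 1 = 14$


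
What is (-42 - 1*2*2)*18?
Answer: -828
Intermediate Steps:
(-42 - 1*2*2)*18 = (-42 - 2*2)*18 = (-42 - 4)*18 = -46*18 = -828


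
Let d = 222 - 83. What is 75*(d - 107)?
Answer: 2400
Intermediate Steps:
d = 139
75*(d - 107) = 75*(139 - 107) = 75*32 = 2400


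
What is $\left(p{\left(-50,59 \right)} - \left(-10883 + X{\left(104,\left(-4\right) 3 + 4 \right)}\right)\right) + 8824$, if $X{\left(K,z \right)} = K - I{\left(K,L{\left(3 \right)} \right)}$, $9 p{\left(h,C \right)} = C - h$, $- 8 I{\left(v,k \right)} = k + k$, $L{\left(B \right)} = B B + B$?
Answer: $\frac{176509}{9} \approx 19612.0$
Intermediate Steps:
$L{\left(B \right)} = B + B^{2}$ ($L{\left(B \right)} = B^{2} + B = B + B^{2}$)
$I{\left(v,k \right)} = - \frac{k}{4}$ ($I{\left(v,k \right)} = - \frac{k + k}{8} = - \frac{2 k}{8} = - \frac{k}{4}$)
$p{\left(h,C \right)} = - \frac{h}{9} + \frac{C}{9}$ ($p{\left(h,C \right)} = \frac{C - h}{9} = - \frac{h}{9} + \frac{C}{9}$)
$X{\left(K,z \right)} = 3 + K$ ($X{\left(K,z \right)} = K - - \frac{3 \left(1 + 3\right)}{4} = K - - \frac{3 \cdot 4}{4} = K - \left(- \frac{1}{4}\right) 12 = K - -3 = K + 3 = 3 + K$)
$\left(p{\left(-50,59 \right)} - \left(-10883 + X{\left(104,\left(-4\right) 3 + 4 \right)}\right)\right) + 8824 = \left(\left(\left(- \frac{1}{9}\right) \left(-50\right) + \frac{1}{9} \cdot 59\right) + \left(10883 - \left(3 + 104\right)\right)\right) + 8824 = \left(\left(\frac{50}{9} + \frac{59}{9}\right) + \left(10883 - 107\right)\right) + 8824 = \left(\frac{109}{9} + \left(10883 - 107\right)\right) + 8824 = \left(\frac{109}{9} + 10776\right) + 8824 = \frac{97093}{9} + 8824 = \frac{176509}{9}$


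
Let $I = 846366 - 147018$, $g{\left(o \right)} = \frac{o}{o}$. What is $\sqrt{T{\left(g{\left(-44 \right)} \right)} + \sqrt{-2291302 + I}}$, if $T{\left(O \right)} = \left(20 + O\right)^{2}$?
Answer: $\sqrt{441 + i \sqrt{1591954}} \approx 29.813 + 21.161 i$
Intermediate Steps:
$g{\left(o \right)} = 1$
$I = 699348$
$\sqrt{T{\left(g{\left(-44 \right)} \right)} + \sqrt{-2291302 + I}} = \sqrt{\left(20 + 1\right)^{2} + \sqrt{-2291302 + 699348}} = \sqrt{21^{2} + \sqrt{-1591954}} = \sqrt{441 + i \sqrt{1591954}}$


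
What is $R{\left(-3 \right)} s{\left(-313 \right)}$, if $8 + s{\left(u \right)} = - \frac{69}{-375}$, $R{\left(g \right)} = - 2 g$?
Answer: $- \frac{5862}{125} \approx -46.896$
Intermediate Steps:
$s{\left(u \right)} = - \frac{977}{125}$ ($s{\left(u \right)} = -8 - \frac{69}{-375} = -8 - - \frac{23}{125} = -8 + \frac{23}{125} = - \frac{977}{125}$)
$R{\left(-3 \right)} s{\left(-313 \right)} = \left(-2\right) \left(-3\right) \left(- \frac{977}{125}\right) = 6 \left(- \frac{977}{125}\right) = - \frac{5862}{125}$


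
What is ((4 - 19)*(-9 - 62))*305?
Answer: 324825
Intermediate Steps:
((4 - 19)*(-9 - 62))*305 = -15*(-71)*305 = 1065*305 = 324825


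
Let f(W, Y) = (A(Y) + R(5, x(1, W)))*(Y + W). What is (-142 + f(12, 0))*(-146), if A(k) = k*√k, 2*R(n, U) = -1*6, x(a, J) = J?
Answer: 25988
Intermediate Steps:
R(n, U) = -3 (R(n, U) = (-1*6)/2 = (½)*(-6) = -3)
A(k) = k^(3/2)
f(W, Y) = (-3 + Y^(3/2))*(W + Y) (f(W, Y) = (Y^(3/2) - 3)*(Y + W) = (-3 + Y^(3/2))*(W + Y))
(-142 + f(12, 0))*(-146) = (-142 + (0^(5/2) - 3*12 - 3*0 + 12*0^(3/2)))*(-146) = (-142 + (0 - 36 + 0 + 12*0))*(-146) = (-142 + (0 - 36 + 0 + 0))*(-146) = (-142 - 36)*(-146) = -178*(-146) = 25988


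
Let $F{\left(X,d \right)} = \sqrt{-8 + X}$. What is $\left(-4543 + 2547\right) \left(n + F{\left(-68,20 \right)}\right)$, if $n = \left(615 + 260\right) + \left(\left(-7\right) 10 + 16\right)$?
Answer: $-1638716 - 3992 i \sqrt{19} \approx -1.6387 \cdot 10^{6} - 17401.0 i$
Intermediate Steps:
$n = 821$ ($n = 875 + \left(-70 + 16\right) = 875 - 54 = 821$)
$\left(-4543 + 2547\right) \left(n + F{\left(-68,20 \right)}\right) = \left(-4543 + 2547\right) \left(821 + \sqrt{-8 - 68}\right) = - 1996 \left(821 + \sqrt{-76}\right) = - 1996 \left(821 + 2 i \sqrt{19}\right) = -1638716 - 3992 i \sqrt{19}$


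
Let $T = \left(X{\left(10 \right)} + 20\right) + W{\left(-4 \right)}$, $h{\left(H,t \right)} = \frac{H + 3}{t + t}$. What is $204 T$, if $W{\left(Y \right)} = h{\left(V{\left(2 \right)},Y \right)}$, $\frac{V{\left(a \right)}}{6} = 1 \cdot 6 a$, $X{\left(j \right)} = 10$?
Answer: $\frac{8415}{2} \approx 4207.5$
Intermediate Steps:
$V{\left(a \right)} = 36 a$ ($V{\left(a \right)} = 6 \cdot 1 \cdot 6 a = 6 \cdot 6 a = 36 a$)
$h{\left(H,t \right)} = \frac{3 + H}{2 t}$
$W{\left(Y \right)} = \frac{75}{2 Y}$ ($W{\left(Y \right)} = \frac{3 + 36 \cdot 2}{2 Y} = \frac{3 + 72}{2 Y} = \frac{1}{2} \frac{1}{Y} 75 = \frac{75}{2 Y}$)
$T = \frac{165}{8}$ ($T = \left(10 + 20\right) + \frac{75}{2 \left(-4\right)} = 30 + \frac{75}{2} \left(- \frac{1}{4}\right) = 30 - \frac{75}{8} = \frac{165}{8} \approx 20.625$)
$204 T = 204 \cdot \frac{165}{8} = \frac{8415}{2}$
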